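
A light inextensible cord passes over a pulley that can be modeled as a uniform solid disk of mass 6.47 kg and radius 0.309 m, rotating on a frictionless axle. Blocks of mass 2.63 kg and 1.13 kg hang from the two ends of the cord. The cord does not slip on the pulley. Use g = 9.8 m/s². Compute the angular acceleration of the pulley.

I = ½MR² = (1/2)(6.47)(0.309)² = 0.3089 kg·m².
Heavier block: m₁g − T₁ = m₁a. Lighter block: T₂ − m₂g = m₂a.
Pulley: (T₁ − T₂)R = Iα = I(a/R), so T₁ − T₂ = (I/R²)a = (1/2)M_p a = 3.235·a.
Adding the three: (m₁ − m₂)g = (m₁ + m₂ + 3.235)a, so a = (2.63 − 1.13)(9.8)/(2.63 + 1.13 + 3.235) = 2.102 m/s².
α = a/R = 2.102/0.309 = 6.801 rad/s².

α ≈ 6.80 rad/s²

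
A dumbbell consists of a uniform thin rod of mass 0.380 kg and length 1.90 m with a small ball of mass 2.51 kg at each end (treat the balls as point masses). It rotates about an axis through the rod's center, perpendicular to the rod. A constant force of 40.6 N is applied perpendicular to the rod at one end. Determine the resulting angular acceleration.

α ≈ 8.30 rad/s²

I_rod = (1/12)ML² = (1/12)(0.380)(1.90)² = 0.1143 kg·m².
I_balls = 2·m·(L/2)² = 2(2.51)(0.9500)² = 4.531 kg·m².
Total I = 4.645 kg·m².
τ = F·(L/2) = (40.6)(0.950) = 38.57 N·m.
α = τ/I = 38.57/4.645 = 8.304 rad/s².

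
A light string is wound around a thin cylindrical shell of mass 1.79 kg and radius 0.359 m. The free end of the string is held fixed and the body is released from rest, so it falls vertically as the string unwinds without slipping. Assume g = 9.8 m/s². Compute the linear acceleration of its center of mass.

a ≈ 4.90 m/s²

Translation: Mg − T = Ma. Rotation about the center: TR = Iα with I = MR².
With a = αR: T = (I/R²)a = M a, so Mg = (1 + 1.000)Ma.
a = g/(1 + 1.000) = 9.8/2.000 = 4.900 m/s².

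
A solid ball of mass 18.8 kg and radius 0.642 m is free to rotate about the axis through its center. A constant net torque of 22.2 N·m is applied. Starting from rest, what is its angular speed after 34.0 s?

I = (2/5)MR² = (2/5)(18.8)(0.642)² = 3.099 kg·m².
α = τ/I = 22.2/3.099 = 7.163 rad/s².
ω = ω₀ + αt = 0 + (7.163)(34.0) = 243.5 rad/s.

ω ≈ 244 rad/s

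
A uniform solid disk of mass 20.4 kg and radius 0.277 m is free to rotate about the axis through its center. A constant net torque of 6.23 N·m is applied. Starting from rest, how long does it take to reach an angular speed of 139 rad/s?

I = ½MR² = (1/2)(20.4)(0.277)² = 0.7826 kg·m².
α = τ/I = 6.23/0.7826 = 7.960 rad/s².
ω = αt ⇒ t = ω/α = 139/7.960 = 17.46 s.

t ≈ 17.5 s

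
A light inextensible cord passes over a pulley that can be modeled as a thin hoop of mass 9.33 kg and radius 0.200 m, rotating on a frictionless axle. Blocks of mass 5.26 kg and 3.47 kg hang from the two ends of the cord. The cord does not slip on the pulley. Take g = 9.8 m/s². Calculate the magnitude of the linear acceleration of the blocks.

I = MR² = (9.33)(0.200)² = 0.3732 kg·m².
Heavier block: m₁g − T₁ = m₁a. Lighter block: T₂ − m₂g = m₂a.
Pulley: (T₁ − T₂)R = Iα = I(a/R), so T₁ − T₂ = (I/R²)a = 1·M_p a = 9.330·a.
Adding the three: (m₁ − m₂)g = (m₁ + m₂ + 9.330)a, so a = (5.26 − 3.47)(9.8)/(5.26 + 3.47 + 9.330) = 0.9713 m/s².

a ≈ 0.971 m/s²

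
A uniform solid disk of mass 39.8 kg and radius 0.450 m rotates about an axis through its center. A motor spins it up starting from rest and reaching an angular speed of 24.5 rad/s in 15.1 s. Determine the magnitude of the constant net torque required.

I = ½MR² = (1/2)(39.8)(0.450)² = 4.030 kg·m².
α = Δω/Δt = (24.5 − 0)/15.1 = 1.623 rad/s².
τ = Iα = (4.030)(1.623) = 6.538 N·m.

τ ≈ 6.54 N·m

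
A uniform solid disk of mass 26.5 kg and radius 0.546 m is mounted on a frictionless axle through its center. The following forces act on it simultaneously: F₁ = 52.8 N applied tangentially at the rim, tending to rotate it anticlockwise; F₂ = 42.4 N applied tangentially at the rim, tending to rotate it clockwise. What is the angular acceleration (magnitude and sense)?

α ≈ 1.44 rad/s², anticlockwise

I = ½MR² = (1/2)(26.5)(0.546)² = 3.950 kg·m².
Taking anticlockwise as positive: τ₁ = +(52.8)(0.546) = +28.83 N·m; τ₂ = −(42.4)(0.546) = −23.15 N·m.
Net torque τ = 5.678 N·m.
α = τ/I = 5.678/3.950 = 1.438 rad/s².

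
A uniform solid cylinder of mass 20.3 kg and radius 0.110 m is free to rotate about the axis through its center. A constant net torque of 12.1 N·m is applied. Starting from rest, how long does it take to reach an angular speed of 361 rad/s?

I = ½MR² = (1/2)(20.3)(0.110)² = 0.1228 kg·m².
α = τ/I = 12.1/0.1228 = 98.52 rad/s².
ω = αt ⇒ t = ω/α = 361/98.52 = 3.664 s.

t ≈ 3.66 s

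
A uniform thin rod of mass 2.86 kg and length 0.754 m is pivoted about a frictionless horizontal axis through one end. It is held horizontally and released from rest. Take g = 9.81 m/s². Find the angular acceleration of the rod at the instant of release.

α ≈ 19.5 rad/s²

About the pivot, I = (1/3)ML² = (1/3)(2.86)(0.754)² = 0.5420 kg·m².
The weight acts at the center, a distance L/2 = 0.3770 m from the pivot; τ = Mg(L/2) = 10.58 N·m.
α = τ/I = 10.58/0.5420 = 19.52 rad/s².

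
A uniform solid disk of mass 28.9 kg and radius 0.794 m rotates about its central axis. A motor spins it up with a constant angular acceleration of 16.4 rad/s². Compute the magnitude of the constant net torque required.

τ ≈ 149 N·m

I = ½MR² = (1/2)(28.9)(0.794)² = 9.110 kg·m².
τ = Iα = (9.110)(16.40) = 149.4 N·m.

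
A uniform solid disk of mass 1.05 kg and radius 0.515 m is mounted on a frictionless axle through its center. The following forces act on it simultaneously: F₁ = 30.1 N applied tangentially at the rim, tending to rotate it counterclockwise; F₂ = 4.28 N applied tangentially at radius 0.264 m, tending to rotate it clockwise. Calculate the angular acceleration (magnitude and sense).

I = ½MR² = (1/2)(1.05)(0.515)² = 0.1392 kg·m².
Taking counterclockwise as positive: τ₁ = +(30.1)(0.515) = +15.50 N·m; τ₂ = −(4.28)(0.264) = −1.130 N·m.
Net torque τ = 14.37 N·m.
α = τ/I = 14.37/0.1392 = 103.2 rad/s².

α ≈ 103 rad/s², counterclockwise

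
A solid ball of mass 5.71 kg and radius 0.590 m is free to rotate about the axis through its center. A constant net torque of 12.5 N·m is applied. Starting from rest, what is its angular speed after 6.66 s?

ω ≈ 105 rad/s

I = (2/5)MR² = (2/5)(5.71)(0.590)² = 0.7951 kg·m².
α = τ/I = 12.5/0.7951 = 15.72 rad/s².
ω = ω₀ + αt = 0 + (15.72)(6.66) = 104.7 rad/s.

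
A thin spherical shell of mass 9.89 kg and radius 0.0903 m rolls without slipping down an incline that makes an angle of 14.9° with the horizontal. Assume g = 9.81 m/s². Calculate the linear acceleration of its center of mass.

a ≈ 1.51 m/s²

Translation along the incline: Mg sinθ − f = Ma.
Rotation about the center: fR = Iα with I = (2/3)MR². No-slip gives a = αR, so f = (I/R²)a = (2/3)M a.
Substituting: Mg sinθ = (1 + 0.6667)Ma, so a = g sinθ/(1 + 0.6667) = (9.81) sin 14.9° / 1.667 = 1.513 m/s².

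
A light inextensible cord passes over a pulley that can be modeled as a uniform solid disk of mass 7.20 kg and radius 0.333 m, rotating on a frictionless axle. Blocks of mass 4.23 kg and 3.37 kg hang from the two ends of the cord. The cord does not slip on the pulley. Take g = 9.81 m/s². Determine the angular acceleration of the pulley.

I = ½MR² = (1/2)(7.20)(0.333)² = 0.3992 kg·m².
Heavier block: m₁g − T₁ = m₁a. Lighter block: T₂ − m₂g = m₂a.
Pulley: (T₁ − T₂)R = Iα = I(a/R), so T₁ − T₂ = (I/R²)a = (1/2)M_p a = 3.600·a.
Adding the three: (m₁ − m₂)g = (m₁ + m₂ + 3.600)a, so a = (4.23 − 3.37)(9.81)/(4.23 + 3.37 + 3.600) = 0.7533 m/s².
α = a/R = 0.7533/0.333 = 2.262 rad/s².

α ≈ 2.26 rad/s²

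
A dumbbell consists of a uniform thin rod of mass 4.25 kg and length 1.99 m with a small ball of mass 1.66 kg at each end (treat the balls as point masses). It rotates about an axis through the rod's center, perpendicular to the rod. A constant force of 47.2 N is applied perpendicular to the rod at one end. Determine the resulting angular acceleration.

I_rod = (1/12)ML² = (1/12)(4.25)(1.99)² = 1.403 kg·m².
I_balls = 2·m·(L/2)² = 2(1.66)(0.9950)² = 3.287 kg·m².
Total I = 4.689 kg·m².
τ = F·(L/2) = (47.2)(0.995) = 46.96 N·m.
α = τ/I = 46.96/4.689 = 10.01 rad/s².

α ≈ 10.0 rad/s²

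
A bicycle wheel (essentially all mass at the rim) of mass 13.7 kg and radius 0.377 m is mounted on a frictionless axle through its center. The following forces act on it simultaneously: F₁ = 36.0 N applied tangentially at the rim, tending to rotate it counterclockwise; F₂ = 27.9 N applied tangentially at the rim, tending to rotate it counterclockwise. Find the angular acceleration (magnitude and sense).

I = MR² = (13.7)(0.377)² = 1.947 kg·m².
Taking counterclockwise as positive: τ₁ = +(36.0)(0.377) = +13.57 N·m; τ₂ = +(27.9)(0.377) = +10.52 N·m.
Net torque τ = 24.09 N·m.
α = τ/I = 24.09/1.947 = 12.37 rad/s².

α ≈ 12.4 rad/s², counterclockwise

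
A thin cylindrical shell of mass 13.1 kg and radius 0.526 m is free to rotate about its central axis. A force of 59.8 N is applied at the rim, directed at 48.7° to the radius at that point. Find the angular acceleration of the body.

I = MR² = (13.1)(0.526)² = 3.624 kg·m².
Only the tangential component produces torque: τ = F R sinθ = (59.8)(0.526) sin 48.7° = 23.63 N·m.
Newton's second law for rotation, τ = Iα, gives α = τ/I = 23.63/3.624 = 6.520 rad/s².

α ≈ 6.52 rad/s²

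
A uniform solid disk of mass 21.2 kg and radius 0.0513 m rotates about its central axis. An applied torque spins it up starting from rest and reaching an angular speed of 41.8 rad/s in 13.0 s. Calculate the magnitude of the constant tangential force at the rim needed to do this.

F ≈ 1.75 N

I = ½MR² = (1/2)(21.2)(0.0513)² = 0.02790 kg·m².
α = Δω/Δt = (41.8 − 0)/13.0 = 3.215 rad/s².
The required torque is τ = Iα = (0.02790)(3.215) = 0.08970 N·m.
A tangential force at the rim gives τ = FR, so F = τ/R = 0.08970/0.0513 = 1.748 N.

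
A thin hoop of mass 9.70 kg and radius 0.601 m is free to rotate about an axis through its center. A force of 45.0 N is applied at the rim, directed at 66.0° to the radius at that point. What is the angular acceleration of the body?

I = MR² = (9.70)(0.601)² = 3.504 kg·m².
Only the tangential component produces torque: τ = F R sinθ = (45.0)(0.601) sin 66.0° = 24.71 N·m.
Newton's second law for rotation, τ = Iα, gives α = τ/I = 24.71/3.504 = 7.052 rad/s².

α ≈ 7.05 rad/s²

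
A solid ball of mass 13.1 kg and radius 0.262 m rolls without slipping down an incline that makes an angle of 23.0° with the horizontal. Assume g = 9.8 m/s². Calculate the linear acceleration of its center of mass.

Translation along the incline: Mg sinθ − f = Ma.
Rotation about the center: fR = Iα with I = (2/5)MR². No-slip gives a = αR, so f = (I/R²)a = (2/5)M a.
Substituting: Mg sinθ = (1 + 0.4000)Ma, so a = g sinθ/(1 + 0.4000) = (9.8) sin 23.0° / 1.400 = 2.735 m/s².

a ≈ 2.74 m/s²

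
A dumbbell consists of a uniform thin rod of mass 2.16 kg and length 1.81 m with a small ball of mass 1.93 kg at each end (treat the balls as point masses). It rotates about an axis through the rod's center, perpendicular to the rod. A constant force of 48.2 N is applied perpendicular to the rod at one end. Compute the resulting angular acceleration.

I_rod = (1/12)ML² = (1/12)(2.16)(1.81)² = 0.5897 kg·m².
I_balls = 2·m·(L/2)² = 2(1.93)(0.9050)² = 3.161 kg·m².
Total I = 3.751 kg·m².
τ = F·(L/2) = (48.2)(0.905) = 43.62 N·m.
α = τ/I = 43.62/3.751 = 11.63 rad/s².

α ≈ 11.6 rad/s²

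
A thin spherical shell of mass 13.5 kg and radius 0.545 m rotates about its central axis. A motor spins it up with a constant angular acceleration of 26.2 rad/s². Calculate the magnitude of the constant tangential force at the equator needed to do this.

I = (2/3)MR² = (2/3)(13.5)(0.545)² = 2.673 kg·m².
The required torque is τ = Iα = (2.673)(26.20) = 70.04 N·m.
A tangential force at the equator gives τ = FR, so F = τ/R = 70.04/0.545 = 128.5 N.

F ≈ 129 N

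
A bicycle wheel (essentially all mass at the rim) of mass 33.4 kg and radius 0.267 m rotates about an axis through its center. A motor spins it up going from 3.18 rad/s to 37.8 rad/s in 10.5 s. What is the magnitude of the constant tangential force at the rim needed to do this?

I = MR² = (33.4)(0.267)² = 2.381 kg·m².
α = Δω/Δt = (37.8 − 3.18)/10.5 = 3.297 rad/s².
The required torque is τ = Iα = (2.381)(3.297) = 7.851 N·m.
A tangential force at the rim gives τ = FR, so F = τ/R = 7.851/0.267 = 29.40 N.

F ≈ 29.4 N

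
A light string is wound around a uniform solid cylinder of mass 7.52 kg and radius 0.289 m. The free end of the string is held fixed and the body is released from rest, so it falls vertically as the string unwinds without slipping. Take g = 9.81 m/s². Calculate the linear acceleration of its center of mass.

a ≈ 6.54 m/s²

Translation: Mg − T = Ma. Rotation about the center: TR = Iα with I = ½MR².
With a = αR: T = (I/R²)a = (1/2)M a, so Mg = (1 + 0.5000)Ma.
a = g/(1 + 0.5000) = 9.81/1.500 = 6.540 m/s².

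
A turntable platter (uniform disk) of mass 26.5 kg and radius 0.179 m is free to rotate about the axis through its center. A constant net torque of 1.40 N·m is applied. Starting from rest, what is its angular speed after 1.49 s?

ω ≈ 4.91 rad/s

I = ½MR² = (1/2)(26.5)(0.179)² = 0.4245 kg·m².
α = τ/I = 1.40/0.4245 = 3.298 rad/s².
ω = ω₀ + αt = 0 + (3.298)(1.49) = 4.914 rad/s.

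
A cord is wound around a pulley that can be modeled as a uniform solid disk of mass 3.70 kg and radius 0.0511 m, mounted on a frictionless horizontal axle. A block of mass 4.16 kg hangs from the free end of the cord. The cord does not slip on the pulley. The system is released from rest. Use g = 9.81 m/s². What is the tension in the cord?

I = ½MR² = (1/2)(3.70)(0.0511)² = 0.004831 kg·m².
Block: mg − T = ma. Pulley: TR = Iα. No-slip: a = αR, so T = (I/R²)a = 1.850·a.
Then mg = (m + 1.850)a, so a = (4.16)(9.81)/(4.16 + 1.850) = 6.790 m/s².
T = 1.850·a = 12.56 N.

T ≈ 12.6 N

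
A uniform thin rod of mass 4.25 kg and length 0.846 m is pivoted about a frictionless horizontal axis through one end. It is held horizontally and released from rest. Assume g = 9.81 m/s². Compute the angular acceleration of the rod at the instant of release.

About the pivot, I = (1/3)ML² = (1/3)(4.25)(0.846)² = 1.014 kg·m².
The weight acts at the center, a distance L/2 = 0.4230 m from the pivot; τ = Mg(L/2) = 17.64 N·m.
α = τ/I = 17.64/1.014 = 17.39 rad/s².

α ≈ 17.4 rad/s²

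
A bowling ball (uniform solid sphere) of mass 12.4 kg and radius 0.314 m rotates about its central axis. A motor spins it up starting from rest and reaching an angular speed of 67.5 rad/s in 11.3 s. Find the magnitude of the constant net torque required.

τ ≈ 2.92 N·m

I = (2/5)MR² = (2/5)(12.4)(0.314)² = 0.4890 kg·m².
α = Δω/Δt = (67.5 − 0)/11.3 = 5.973 rad/s².
τ = Iα = (0.4890)(5.973) = 2.921 N·m.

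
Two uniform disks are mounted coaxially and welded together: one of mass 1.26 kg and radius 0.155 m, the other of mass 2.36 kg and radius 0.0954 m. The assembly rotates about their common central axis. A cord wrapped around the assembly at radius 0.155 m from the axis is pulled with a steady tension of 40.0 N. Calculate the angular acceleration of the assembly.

I = ½M₁R₁² + ½M₂R₂² = ½(1.26)(0.155)² + ½(2.36)(0.0954)² = 0.02588 kg·m².
τ = F r = (40.0)(0.155) = 6.200 N·m.
α = τ/I = 6.200/0.02588 = 239.6 rad/s².

α ≈ 240 rad/s²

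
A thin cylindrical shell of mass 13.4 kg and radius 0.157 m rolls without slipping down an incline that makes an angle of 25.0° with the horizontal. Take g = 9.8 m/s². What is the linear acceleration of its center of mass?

Translation along the incline: Mg sinθ − f = Ma.
Rotation about the center: fR = Iα with I = MR². No-slip gives a = αR, so f = (I/R²)a = M a.
Substituting: Mg sinθ = (1 + 1.000)Ma, so a = g sinθ/(1 + 1.000) = (9.8) sin 25.0° / 2.000 = 2.071 m/s².

a ≈ 2.07 m/s²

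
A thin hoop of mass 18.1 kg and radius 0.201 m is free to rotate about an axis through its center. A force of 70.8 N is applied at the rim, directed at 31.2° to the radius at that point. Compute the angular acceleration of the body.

α ≈ 10.1 rad/s²

I = MR² = (18.1)(0.201)² = 0.7313 kg·m².
Only the tangential component produces torque: τ = F R sinθ = (70.8)(0.201) sin 31.2° = 7.372 N·m.
Newton's second law for rotation, τ = Iα, gives α = τ/I = 7.372/0.7313 = 10.08 rad/s².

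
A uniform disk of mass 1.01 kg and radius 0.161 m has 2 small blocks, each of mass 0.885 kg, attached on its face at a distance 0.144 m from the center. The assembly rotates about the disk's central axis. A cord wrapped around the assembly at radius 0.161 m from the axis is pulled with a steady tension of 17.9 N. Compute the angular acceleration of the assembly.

I_disk = ½MR² = ½(1.01)(0.161)² = 0.01309 kg·m².
I_blocks = 2·m·r² = 2(0.885)(0.144)² = 0.03670 kg·m².
Total I = 0.04979 kg·m².
τ = F r = (17.9)(0.161) = 2.882 N·m.
α = τ/I = 2.882/0.04979 = 57.88 rad/s².

α ≈ 57.9 rad/s²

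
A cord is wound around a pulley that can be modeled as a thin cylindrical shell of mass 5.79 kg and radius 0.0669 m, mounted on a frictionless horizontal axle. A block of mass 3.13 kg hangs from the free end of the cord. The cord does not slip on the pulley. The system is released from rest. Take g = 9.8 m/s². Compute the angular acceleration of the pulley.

α ≈ 51.4 rad/s²

I = MR² = (5.79)(0.0669)² = 0.02591 kg·m².
Block: mg − T = ma. Pulley: TR = Iα. No-slip: a = αR, so T = (I/R²)a = 5.790·a.
Then mg = (m + 5.790)a, so a = (3.13)(9.8)/(3.13 + 5.790) = 3.439 m/s².
α = a/R = 3.439/0.0669 = 51.40 rad/s².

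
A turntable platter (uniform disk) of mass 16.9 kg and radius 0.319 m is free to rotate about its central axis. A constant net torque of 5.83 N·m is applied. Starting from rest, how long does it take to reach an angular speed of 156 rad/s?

I = ½MR² = (1/2)(16.9)(0.319)² = 0.8599 kg·m².
α = τ/I = 5.83/0.8599 = 6.780 rad/s².
ω = αt ⇒ t = ω/α = 156/6.780 = 23.01 s.

t ≈ 23.0 s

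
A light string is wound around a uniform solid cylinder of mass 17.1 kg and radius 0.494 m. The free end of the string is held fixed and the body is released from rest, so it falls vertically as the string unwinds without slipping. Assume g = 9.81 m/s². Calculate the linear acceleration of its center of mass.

Translation: Mg − T = Ma. Rotation about the center: TR = Iα with I = ½MR².
With a = αR: T = (I/R²)a = (1/2)M a, so Mg = (1 + 0.5000)Ma.
a = g/(1 + 0.5000) = 9.81/1.500 = 6.540 m/s².

a ≈ 6.54 m/s²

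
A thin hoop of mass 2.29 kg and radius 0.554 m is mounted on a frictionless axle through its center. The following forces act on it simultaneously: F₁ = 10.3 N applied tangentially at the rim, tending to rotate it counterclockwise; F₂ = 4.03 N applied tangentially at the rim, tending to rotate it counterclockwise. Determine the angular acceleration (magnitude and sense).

I = MR² = (2.29)(0.554)² = 0.7028 kg·m².
Taking counterclockwise as positive: τ₁ = +(10.3)(0.554) = +5.706 N·m; τ₂ = +(4.03)(0.554) = +2.233 N·m.
Net torque τ = 7.939 N·m.
α = τ/I = 7.939/0.7028 = 11.30 rad/s².

α ≈ 11.3 rad/s², counterclockwise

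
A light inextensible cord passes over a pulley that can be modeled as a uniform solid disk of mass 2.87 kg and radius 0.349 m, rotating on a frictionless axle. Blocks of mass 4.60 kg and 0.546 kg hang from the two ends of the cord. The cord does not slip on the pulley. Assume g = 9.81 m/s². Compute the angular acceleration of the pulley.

I = ½MR² = (1/2)(2.87)(0.349)² = 0.1748 kg·m².
Heavier block: m₁g − T₁ = m₁a. Lighter block: T₂ − m₂g = m₂a.
Pulley: (T₁ − T₂)R = Iα = I(a/R), so T₁ − T₂ = (I/R²)a = (1/2)M_p a = 1.435·a.
Adding the three: (m₁ − m₂)g = (m₁ + m₂ + 1.435)a, so a = (4.60 − 0.546)(9.81)/(4.60 + 0.546 + 1.435) = 6.043 m/s².
α = a/R = 6.043/0.349 = 17.32 rad/s².

α ≈ 17.3 rad/s²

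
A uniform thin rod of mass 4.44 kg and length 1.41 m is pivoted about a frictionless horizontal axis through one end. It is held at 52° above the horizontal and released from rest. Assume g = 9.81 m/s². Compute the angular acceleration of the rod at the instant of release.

About the pivot, I = (1/3)ML² = (1/3)(4.44)(1.41)² = 2.942 kg·m².
The weight acts at the center, a distance L/2 = 0.7050 m from the pivot; τ = Mg(L/2) cos 52° = 18.91 N·m.
α = τ/I = 18.91/2.942 = 6.425 rad/s².
(Equivalently α = (3g/(2L)) cos 52° = 6.425 rad/s².)

α ≈ 6.43 rad/s²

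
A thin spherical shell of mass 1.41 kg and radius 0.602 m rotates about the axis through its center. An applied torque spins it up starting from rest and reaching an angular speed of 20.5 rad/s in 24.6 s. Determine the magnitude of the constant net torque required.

I = (2/3)MR² = (2/3)(1.41)(0.602)² = 0.3407 kg·m².
α = Δω/Δt = (20.5 − 0)/24.6 = 0.8333 rad/s².
τ = Iα = (0.3407)(0.8333) = 0.2839 N·m.

τ ≈ 0.284 N·m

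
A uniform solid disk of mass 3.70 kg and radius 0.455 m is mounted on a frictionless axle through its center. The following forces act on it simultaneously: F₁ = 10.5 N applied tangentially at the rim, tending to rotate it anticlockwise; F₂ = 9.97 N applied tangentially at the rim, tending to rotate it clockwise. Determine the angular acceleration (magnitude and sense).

α ≈ 0.630 rad/s², anticlockwise

I = ½MR² = (1/2)(3.70)(0.455)² = 0.3830 kg·m².
Taking anticlockwise as positive: τ₁ = +(10.5)(0.455) = +4.777 N·m; τ₂ = −(9.97)(0.455) = −4.536 N·m.
Net torque τ = 0.2411 N·m.
α = τ/I = 0.2411/0.3830 = 0.6296 rad/s².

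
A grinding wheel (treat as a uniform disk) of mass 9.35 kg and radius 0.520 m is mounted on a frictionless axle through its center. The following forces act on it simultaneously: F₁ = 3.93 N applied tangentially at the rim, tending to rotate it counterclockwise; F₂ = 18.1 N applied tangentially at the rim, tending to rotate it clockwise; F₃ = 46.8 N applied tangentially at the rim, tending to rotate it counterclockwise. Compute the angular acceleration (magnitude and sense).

α ≈ 13.4 rad/s², counterclockwise

I = ½MR² = (1/2)(9.35)(0.520)² = 1.264 kg·m².
Taking counterclockwise as positive: τ₁ = +(3.93)(0.520) = +2.044 N·m; τ₂ = −(18.1)(0.520) = −9.412 N·m; τ₃ = +(46.8)(0.520) = +24.34 N·m.
Net torque τ = 16.97 N·m.
α = τ/I = 16.97/1.264 = 13.42 rad/s².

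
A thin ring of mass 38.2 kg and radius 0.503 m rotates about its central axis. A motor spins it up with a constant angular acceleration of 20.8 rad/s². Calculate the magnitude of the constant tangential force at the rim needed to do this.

F ≈ 400 N

I = MR² = (38.2)(0.503)² = 9.665 kg·m².
The required torque is τ = Iα = (9.665)(20.80) = 201.0 N·m.
A tangential force at the rim gives τ = FR, so F = τ/R = 201.0/0.503 = 399.7 N.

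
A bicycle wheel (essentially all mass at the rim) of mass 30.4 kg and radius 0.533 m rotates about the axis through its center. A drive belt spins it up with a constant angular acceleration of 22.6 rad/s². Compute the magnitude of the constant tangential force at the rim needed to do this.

I = MR² = (30.4)(0.533)² = 8.636 kg·m².
The required torque is τ = Iα = (8.636)(22.60) = 195.2 N·m.
A tangential force at the rim gives τ = FR, so F = τ/R = 195.2/0.533 = 366.2 N.

F ≈ 366 N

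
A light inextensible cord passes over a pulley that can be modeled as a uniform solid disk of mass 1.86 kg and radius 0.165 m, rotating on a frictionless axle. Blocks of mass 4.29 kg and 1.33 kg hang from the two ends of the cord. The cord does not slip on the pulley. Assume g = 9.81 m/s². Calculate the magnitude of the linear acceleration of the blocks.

a ≈ 4.43 m/s²

I = ½MR² = (1/2)(1.86)(0.165)² = 0.02532 kg·m².
Heavier block: m₁g − T₁ = m₁a. Lighter block: T₂ − m₂g = m₂a.
Pulley: (T₁ − T₂)R = Iα = I(a/R), so T₁ − T₂ = (I/R²)a = (1/2)M_p a = 0.9300·a.
Adding the three: (m₁ − m₂)g = (m₁ + m₂ + 0.9300)a, so a = (4.29 − 1.33)(9.81)/(4.29 + 1.33 + 0.9300) = 4.433 m/s².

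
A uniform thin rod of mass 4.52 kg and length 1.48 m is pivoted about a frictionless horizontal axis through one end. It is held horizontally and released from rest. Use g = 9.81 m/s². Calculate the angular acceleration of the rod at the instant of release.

About the pivot, I = (1/3)ML² = (1/3)(4.52)(1.48)² = 3.300 kg·m².
The weight acts at the center, a distance L/2 = 0.7400 m from the pivot; τ = Mg(L/2) = 32.81 N·m.
α = τ/I = 32.81/3.300 = 9.943 rad/s².

α ≈ 9.94 rad/s²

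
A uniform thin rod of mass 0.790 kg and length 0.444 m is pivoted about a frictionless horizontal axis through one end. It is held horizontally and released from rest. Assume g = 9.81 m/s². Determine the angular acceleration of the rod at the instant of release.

About the pivot, I = (1/3)ML² = (1/3)(0.790)(0.444)² = 0.05191 kg·m².
The weight acts at the center, a distance L/2 = 0.2220 m from the pivot; τ = Mg(L/2) = 1.720 N·m.
α = τ/I = 1.720/0.05191 = 33.14 rad/s².

α ≈ 33.1 rad/s²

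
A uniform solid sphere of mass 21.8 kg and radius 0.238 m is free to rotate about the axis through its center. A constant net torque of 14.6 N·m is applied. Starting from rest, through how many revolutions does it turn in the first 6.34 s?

≈ 94.5 revolutions

I = (2/5)MR² = (2/5)(21.8)(0.238)² = 0.4939 kg·m².
α = τ/I = 14.6/0.4939 = 29.56 rad/s².
θ = ½αt² = ½(29.56)(6.34)² = 594.1 rad.
Revolutions = θ/(2π) = 94.55.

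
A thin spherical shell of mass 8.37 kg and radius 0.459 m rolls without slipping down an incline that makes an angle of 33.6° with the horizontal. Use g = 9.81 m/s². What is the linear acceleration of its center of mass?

Translation along the incline: Mg sinθ − f = Ma.
Rotation about the center: fR = Iα with I = (2/3)MR². No-slip gives a = αR, so f = (I/R²)a = (2/3)M a.
Substituting: Mg sinθ = (1 + 0.6667)Ma, so a = g sinθ/(1 + 0.6667) = (9.81) sin 33.6° / 1.667 = 3.257 m/s².

a ≈ 3.26 m/s²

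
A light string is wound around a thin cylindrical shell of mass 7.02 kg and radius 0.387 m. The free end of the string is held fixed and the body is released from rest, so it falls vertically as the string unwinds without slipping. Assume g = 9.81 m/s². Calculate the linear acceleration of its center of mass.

Translation: Mg − T = Ma. Rotation about the center: TR = Iα with I = MR².
With a = αR: T = (I/R²)a = M a, so Mg = (1 + 1.000)Ma.
a = g/(1 + 1.000) = 9.81/2.000 = 4.905 m/s².

a ≈ 4.91 m/s²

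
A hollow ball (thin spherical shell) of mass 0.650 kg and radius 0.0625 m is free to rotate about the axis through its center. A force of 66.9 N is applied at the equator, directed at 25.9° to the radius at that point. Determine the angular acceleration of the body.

α ≈ 1080 rad/s²

I = (2/3)MR² = (2/3)(0.650)(0.0625)² = 0.001693 kg·m².
Only the tangential component produces torque: τ = F R sinθ = (66.9)(0.0625) sin 25.9° = 1.826 N·m.
From τ = Iα: α = 1.826/0.001693 = 1079 rad/s².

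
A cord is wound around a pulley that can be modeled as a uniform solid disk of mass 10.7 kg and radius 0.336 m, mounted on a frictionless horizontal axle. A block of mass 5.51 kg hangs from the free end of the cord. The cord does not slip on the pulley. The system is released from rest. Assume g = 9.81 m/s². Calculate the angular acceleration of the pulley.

I = ½MR² = (1/2)(10.7)(0.336)² = 0.6040 kg·m².
Block: mg − T = ma. Pulley: TR = Iα. No-slip: a = αR, so T = (I/R²)a = 5.350·a.
Then mg = (m + 5.350)a, so a = (5.51)(9.81)/(5.51 + 5.350) = 4.977 m/s².
α = a/R = 4.977/0.336 = 14.81 rad/s².

α ≈ 14.8 rad/s²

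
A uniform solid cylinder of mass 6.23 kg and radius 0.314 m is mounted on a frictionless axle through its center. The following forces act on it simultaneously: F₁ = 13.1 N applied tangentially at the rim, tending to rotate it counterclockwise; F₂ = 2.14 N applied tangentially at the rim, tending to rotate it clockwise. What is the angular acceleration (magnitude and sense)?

α ≈ 11.2 rad/s², counterclockwise

I = ½MR² = (1/2)(6.23)(0.314)² = 0.3071 kg·m².
Taking counterclockwise as positive: τ₁ = +(13.1)(0.314) = +4.113 N·m; τ₂ = −(2.14)(0.314) = −0.6720 N·m.
Net torque τ = 3.441 N·m.
α = τ/I = 3.441/0.3071 = 11.21 rad/s².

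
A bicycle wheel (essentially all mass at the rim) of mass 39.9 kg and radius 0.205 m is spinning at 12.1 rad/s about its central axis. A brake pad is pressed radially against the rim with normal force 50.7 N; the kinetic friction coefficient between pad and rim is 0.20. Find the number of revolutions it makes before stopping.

≈ 9.40 revolutions

I = MR² = (39.9)(0.205)² = 1.677 kg·m².
Friction force f = μN = (0.20)(50.7) = 10.14 N at the rim; torque magnitude τ = fR = 2.079 N·m, opposing ω.
|α| = τ/I = 2.079/1.677 = 1.240 rad/s² (deceleration).
ω² = ω₀² − 2|α|θ with ω = 0 ⇒ θ = ω₀²/(2|α|) = 59.05 rad = 9.398 rev.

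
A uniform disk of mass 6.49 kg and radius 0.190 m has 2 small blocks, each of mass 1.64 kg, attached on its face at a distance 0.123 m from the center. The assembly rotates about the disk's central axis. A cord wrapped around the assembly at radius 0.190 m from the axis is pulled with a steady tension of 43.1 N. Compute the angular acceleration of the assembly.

I_disk = ½MR² = ½(6.49)(0.190)² = 0.1171 kg·m².
I_blocks = 2·m·r² = 2(1.64)(0.123)² = 0.04962 kg·m².
Total I = 0.1668 kg·m².
τ = F r = (43.1)(0.190) = 8.189 N·m.
α = τ/I = 8.189/0.1668 = 49.10 rad/s².

α ≈ 49.1 rad/s²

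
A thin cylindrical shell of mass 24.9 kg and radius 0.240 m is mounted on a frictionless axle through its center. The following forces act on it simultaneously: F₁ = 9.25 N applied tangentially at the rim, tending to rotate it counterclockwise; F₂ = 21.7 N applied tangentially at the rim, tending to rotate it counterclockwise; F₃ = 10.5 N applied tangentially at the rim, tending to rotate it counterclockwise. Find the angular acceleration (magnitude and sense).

α ≈ 6.94 rad/s², counterclockwise

I = MR² = (24.9)(0.240)² = 1.434 kg·m².
Taking counterclockwise as positive: τ₁ = +(9.25)(0.240) = +2.220 N·m; τ₂ = +(21.7)(0.240) = +5.208 N·m; τ₃ = +(10.5)(0.240) = +2.520 N·m.
Net torque τ = 9.948 N·m.
α = τ/I = 9.948/1.434 = 6.936 rad/s².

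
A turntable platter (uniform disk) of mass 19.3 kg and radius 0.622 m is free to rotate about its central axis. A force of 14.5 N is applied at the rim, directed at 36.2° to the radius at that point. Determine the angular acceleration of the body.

α ≈ 1.43 rad/s²

I = ½MR² = (1/2)(19.3)(0.622)² = 3.733 kg·m².
Only the tangential component produces torque: τ = F R sinθ = (14.5)(0.622) sin 36.2° = 5.327 N·m.
From τ = Iα: α = 5.327/3.733 = 1.427 rad/s².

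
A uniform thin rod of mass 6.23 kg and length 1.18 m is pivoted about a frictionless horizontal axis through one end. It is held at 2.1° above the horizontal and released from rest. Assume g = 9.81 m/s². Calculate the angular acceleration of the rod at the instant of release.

About the pivot, I = (1/3)ML² = (1/3)(6.23)(1.18)² = 2.892 kg·m².
The weight acts at the center, a distance L/2 = 0.5900 m from the pivot; τ = Mg(L/2) cos 2.1° = 36.03 N·m.
α = τ/I = 36.03/2.892 = 12.46 rad/s².

α ≈ 12.5 rad/s²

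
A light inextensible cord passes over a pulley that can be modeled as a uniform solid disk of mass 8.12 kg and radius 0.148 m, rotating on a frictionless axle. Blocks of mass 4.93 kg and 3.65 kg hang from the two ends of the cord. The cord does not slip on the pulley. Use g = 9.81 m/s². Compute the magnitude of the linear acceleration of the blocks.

a ≈ 0.993 m/s²

I = ½MR² = (1/2)(8.12)(0.148)² = 0.08893 kg·m².
Heavier block: m₁g − T₁ = m₁a. Lighter block: T₂ − m₂g = m₂a.
Pulley: (T₁ − T₂)R = Iα = I(a/R), so T₁ − T₂ = (I/R²)a = (1/2)M_p a = 4.060·a.
Adding the three: (m₁ − m₂)g = (m₁ + m₂ + 4.060)a, so a = (4.93 − 3.65)(9.81)/(4.93 + 3.65 + 4.060) = 0.9934 m/s².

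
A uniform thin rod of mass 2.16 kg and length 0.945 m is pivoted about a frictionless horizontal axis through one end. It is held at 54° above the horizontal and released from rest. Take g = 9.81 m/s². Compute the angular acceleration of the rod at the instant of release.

α ≈ 9.15 rad/s²

About the pivot, I = (1/3)ML² = (1/3)(2.16)(0.945)² = 0.6430 kg·m².
The weight acts at the center, a distance L/2 = 0.4725 m from the pivot; τ = Mg(L/2) cos 54° = 5.885 N·m.
α = τ/I = 5.885/0.6430 = 9.153 rad/s².
(Equivalently α = (3g/(2L)) cos 54° = 9.153 rad/s².)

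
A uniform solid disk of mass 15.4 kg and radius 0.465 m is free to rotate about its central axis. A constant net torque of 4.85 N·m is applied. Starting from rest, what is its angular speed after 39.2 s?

I = ½MR² = (1/2)(15.4)(0.465)² = 1.665 kg·m².
α = τ/I = 4.85/1.665 = 2.913 rad/s².
ω = ω₀ + αt = 0 + (2.913)(39.2) = 114.2 rad/s.

ω ≈ 114 rad/s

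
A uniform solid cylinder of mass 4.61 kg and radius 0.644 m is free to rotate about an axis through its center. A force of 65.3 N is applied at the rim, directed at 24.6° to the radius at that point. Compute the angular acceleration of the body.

I = ½MR² = (1/2)(4.61)(0.644)² = 0.9560 kg·m².
Only the tangential component produces torque: τ = F R sinθ = (65.3)(0.644) sin 24.6° = 17.51 N·m.
From τ = Iα: α = 17.51/0.9560 = 18.31 rad/s².

α ≈ 18.3 rad/s²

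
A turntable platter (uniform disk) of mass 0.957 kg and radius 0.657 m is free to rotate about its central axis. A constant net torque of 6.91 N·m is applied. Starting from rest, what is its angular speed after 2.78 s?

I = ½MR² = (1/2)(0.957)(0.657)² = 0.2065 kg·m².
α = τ/I = 6.91/0.2065 = 33.46 rad/s².
ω = ω₀ + αt = 0 + (33.46)(2.78) = 93.01 rad/s.

ω ≈ 93.0 rad/s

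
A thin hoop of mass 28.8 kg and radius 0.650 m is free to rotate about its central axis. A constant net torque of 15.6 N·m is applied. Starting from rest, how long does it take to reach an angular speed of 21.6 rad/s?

I = MR² = (28.8)(0.650)² = 12.17 kg·m².
α = τ/I = 15.6/12.17 = 1.282 rad/s².
ω = αt ⇒ t = ω/α = 21.6/1.282 = 16.85 s.

t ≈ 16.8 s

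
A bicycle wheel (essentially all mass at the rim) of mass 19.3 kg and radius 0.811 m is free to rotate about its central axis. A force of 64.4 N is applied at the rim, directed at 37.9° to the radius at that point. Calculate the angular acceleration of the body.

I = MR² = (19.3)(0.811)² = 12.69 kg·m².
Only the tangential component produces torque: τ = F R sinθ = (64.4)(0.811) sin 37.9° = 32.08 N·m.
From τ = Iα: α = 32.08/12.69 = 2.527 rad/s².

α ≈ 2.53 rad/s²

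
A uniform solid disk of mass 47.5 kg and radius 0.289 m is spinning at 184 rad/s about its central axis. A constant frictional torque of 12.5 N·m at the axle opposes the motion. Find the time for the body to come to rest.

I = ½MR² = (1/2)(47.5)(0.289)² = 1.984 kg·m².
The net torque has magnitude 12.5 N·m, opposing ω.
|α| = τ/I = 12.50/1.984 = 6.302 rad/s² (deceleration).
0 = ω₀ − |α|t ⇒ t = ω₀/|α| = 184/6.302 = 29.20 s.

t ≈ 29.2 s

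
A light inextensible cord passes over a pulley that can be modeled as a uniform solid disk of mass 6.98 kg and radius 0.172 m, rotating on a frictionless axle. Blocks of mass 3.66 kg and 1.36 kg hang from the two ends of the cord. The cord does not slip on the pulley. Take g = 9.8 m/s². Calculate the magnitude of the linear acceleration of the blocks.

I = ½MR² = (1/2)(6.98)(0.172)² = 0.1032 kg·m².
Heavier block: m₁g − T₁ = m₁a. Lighter block: T₂ − m₂g = m₂a.
Pulley: (T₁ − T₂)R = Iα = I(a/R), so T₁ − T₂ = (I/R²)a = (1/2)M_p a = 3.490·a.
Adding the three: (m₁ − m₂)g = (m₁ + m₂ + 3.490)a, so a = (3.66 − 1.36)(9.8)/(3.66 + 1.36 + 3.490) = 2.649 m/s².

a ≈ 2.65 m/s²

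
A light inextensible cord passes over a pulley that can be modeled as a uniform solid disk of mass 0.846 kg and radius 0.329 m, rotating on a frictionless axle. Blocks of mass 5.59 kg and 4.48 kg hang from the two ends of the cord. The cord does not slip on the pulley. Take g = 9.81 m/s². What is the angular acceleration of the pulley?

α ≈ 3.15 rad/s²

I = ½MR² = (1/2)(0.846)(0.329)² = 0.04579 kg·m².
Heavier block: m₁g − T₁ = m₁a. Lighter block: T₂ − m₂g = m₂a.
Pulley: (T₁ − T₂)R = Iα = I(a/R), so T₁ − T₂ = (I/R²)a = (1/2)M_p a = 0.4230·a.
Adding the three: (m₁ − m₂)g = (m₁ + m₂ + 0.4230)a, so a = (5.59 − 4.48)(9.81)/(5.59 + 4.48 + 0.4230) = 1.038 m/s².
α = a/R = 1.038/0.329 = 3.154 rad/s².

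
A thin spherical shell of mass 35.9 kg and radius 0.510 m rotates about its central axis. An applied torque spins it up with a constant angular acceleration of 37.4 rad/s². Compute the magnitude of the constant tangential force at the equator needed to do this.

F ≈ 457 N

I = (2/3)MR² = (2/3)(35.9)(0.510)² = 6.225 kg·m².
The required torque is τ = Iα = (6.225)(37.40) = 232.8 N·m.
A tangential force at the equator gives τ = FR, so F = τ/R = 232.8/0.510 = 456.5 N.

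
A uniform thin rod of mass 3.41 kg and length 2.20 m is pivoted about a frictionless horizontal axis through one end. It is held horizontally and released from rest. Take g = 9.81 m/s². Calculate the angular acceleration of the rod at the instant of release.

α ≈ 6.69 rad/s²

About the pivot, I = (1/3)ML² = (1/3)(3.41)(2.20)² = 5.501 kg·m².
The weight acts at the center, a distance L/2 = 1.100 m from the pivot; τ = Mg(L/2) = 36.80 N·m.
α = τ/I = 36.80/5.501 = 6.689 rad/s².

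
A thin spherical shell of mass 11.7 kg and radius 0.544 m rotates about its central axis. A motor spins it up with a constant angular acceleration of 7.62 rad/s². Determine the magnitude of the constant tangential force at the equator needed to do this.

F ≈ 32.3 N

I = (2/3)MR² = (2/3)(11.7)(0.544)² = 2.308 kg·m².
The required torque is τ = Iα = (2.308)(7.620) = 17.59 N·m.
A tangential force at the equator gives τ = FR, so F = τ/R = 17.59/0.544 = 32.33 N.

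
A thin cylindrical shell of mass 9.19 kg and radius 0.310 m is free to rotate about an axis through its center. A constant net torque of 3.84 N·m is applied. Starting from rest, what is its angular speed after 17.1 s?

I = MR² = (9.19)(0.310)² = 0.8832 kg·m².
α = τ/I = 3.84/0.8832 = 4.348 rad/s².
ω = ω₀ + αt = 0 + (4.348)(17.1) = 74.35 rad/s.

ω ≈ 74.4 rad/s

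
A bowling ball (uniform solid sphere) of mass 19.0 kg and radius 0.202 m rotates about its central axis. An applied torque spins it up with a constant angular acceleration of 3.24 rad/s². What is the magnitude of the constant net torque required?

I = (2/5)MR² = (2/5)(19.0)(0.202)² = 0.3101 kg·m².
τ = Iα = (0.3101)(3.240) = 1.005 N·m.

τ ≈ 1.00 N·m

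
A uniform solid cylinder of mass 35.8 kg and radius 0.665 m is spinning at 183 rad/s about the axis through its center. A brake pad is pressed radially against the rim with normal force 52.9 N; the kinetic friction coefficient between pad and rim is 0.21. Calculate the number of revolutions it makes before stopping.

≈ 2860 revolutions

I = ½MR² = (1/2)(35.8)(0.665)² = 7.916 kg·m².
Friction force f = μN = (0.21)(52.9) = 11.11 N at the rim; torque magnitude τ = fR = 7.387 N·m, opposing ω.
|α| = τ/I = 7.387/7.916 = 0.9333 rad/s² (deceleration).
ω² = ω₀² − 2|α|θ with ω = 0 ⇒ θ = ω₀²/(2|α|) = 17940 rad = 2856 rev.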